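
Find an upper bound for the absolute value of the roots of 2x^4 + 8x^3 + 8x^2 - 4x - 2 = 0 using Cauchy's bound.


Cauchy's bound: all roots r satisfy |r| <= 1 + max(|a_i/a_n|) for i = 0,...,n-1
where a_n is the leading coefficient.

Coefficients: [2, 8, 8, -4, -2]
Leading coefficient a_n = 2
Ratios |a_i/a_n|: 4, 4, 2, 1
Maximum ratio: 4
Cauchy's bound: |r| <= 1 + 4 = 5

Upper bound = 5


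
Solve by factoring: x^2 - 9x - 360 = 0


We need two numbers that multiply to -360 and add to -9.
Those numbers are -24 and 15 (since (-24) * 15 = -360 and (-24) + 15 = -9).
So x^2 - 9x - 360 = (x - 24)(x + 15) = 0
Setting each factor to zero: x = 24 or x = -15

x = -15, x = 24


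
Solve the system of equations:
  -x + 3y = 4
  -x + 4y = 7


Using Cramer's rule:
Determinant D = (-1)(4) - (-1)(3) = -4 + 3 = -1
Dx = (4)(4) - (7)(3) = 16 - 21 = -5
Dy = (-1)(7) - (-1)(4) = -7 + 4 = -3
x = Dx/D = -5/-1 = 5
y = Dy/D = -3/-1 = 3

x = 5, y = 3


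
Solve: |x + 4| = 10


An absolute value equation |expr| = 10 gives two cases:
Case 1: x + 4 = 10
  x = 6, so x = 6
Case 2: x + 4 = -10
  x = -14, so x = -14

x = -14, x = 6


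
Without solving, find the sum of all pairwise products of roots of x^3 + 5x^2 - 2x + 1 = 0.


By Vieta's formulas for x^3 + bx^2 + cx + d = 0:
  r1 + r2 + r3 = -b/a = -5
  r1*r2 + r1*r3 + r2*r3 = c/a = -2
  r1*r2*r3 = -d/a = -1


Sum of pairwise products = -2


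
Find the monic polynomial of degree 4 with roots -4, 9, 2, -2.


A monic polynomial with roots -4, 9, 2, -2 is:
p(x) = (x + 4)(x - 9)(x - 2)(x + 2)
After multiplying by (x + 4): x + 4
After multiplying by (x - 9): x^2 - 5x - 36
After multiplying by (x - 2): x^3 - 7x^2 - 26x + 72
After multiplying by (x + 2): x^4 - 5x^3 - 40x^2 + 20x + 144

x^4 - 5x^3 - 40x^2 + 20x + 144


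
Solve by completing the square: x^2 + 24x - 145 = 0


Start: x^2 + 24x - 145 = 0
Move constant: x^2 + 24x = 145
Half of 24 is 12, squared is 144
Add 144 to both sides: x^2 + 24x + 144 = 289
(x + 12)^2 = 289
x + 12 = ±17
x = -12 + 17 = 5 or x = -12 - 17 = -29

x = -29, x = 5


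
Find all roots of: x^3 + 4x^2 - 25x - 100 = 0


Let p(x) = x^3 + 4x^2 - 25x - 100. By the rational root theorem (leading coefficient 1), any rational root is an integer divisor of 100: try ±1, ±2, ... in turn.
Test x = 1: value = -120 ≠ 0.
Test x = -1: value = -72 ≠ 0.
Test x = 2: value = -126 ≠ 0.
Test x = -2: value = -42 ≠ 0.
Test x = 4: value = -72 ≠ 0.
Test x = -4: value = 0 ✓, so (x + 4) is a factor.
Synthetic division by (x + 4): bring down 1; 1(-4) + 4 = 0; 0(-4) - 25 = -25; (-25)(-4) - 100 = 0 → quotient x^2 - 25, remainder 0.
Solve the quadratic x^2 - 25 = 0: discriminant = 0^2 - 4(1)(-25) = 0 + 100 = 100.
sqrt(100) = 10, so x = (0 ± 10)/2: x = 5 or x = -5.
Collecting all roots found:

x = -5, x = -4, x = 5


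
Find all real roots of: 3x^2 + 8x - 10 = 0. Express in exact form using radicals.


Using the quadratic formula: x = (-b ± sqrt(b^2 - 4ac)) / (2a)
Here a = 3, b = 8, c = -10
Discriminant = b^2 - 4ac = 8^2 - 4(3)(-10) = 64 + 120 = 184
Since discriminant = 184 > 0, there are two real roots.
x = (-8 ± 2*sqrt(46)) / 6
Simplifying: x = (-4 ± sqrt(46)) / 3
Numerically: x ≈ 0.9274 or x ≈ -3.5941

x = (-4 + sqrt(46)) / 3 or x = (-4 - sqrt(46)) / 3


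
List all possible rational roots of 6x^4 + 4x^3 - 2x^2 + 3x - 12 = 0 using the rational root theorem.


Rational root theorem: possible roots are ±p/q where:
  p divides the constant term (-12): p ∈ {1, 2, 3, 4, 6, 12}
  q divides the leading coefficient (6): q ∈ {1, 2, 3, 6}

All possible rational roots: -12, -6, -4, -3, -2, -3/2, -4/3, -1, -2/3, -1/2, -1/3, -1/6, 1/6, 1/3, 1/2, 2/3, 1, 4/3, 3/2, 2, 3, 4, 6, 12

-12, -6, -4, -3, -2, -3/2, -4/3, -1, -2/3, -1/2, -1/3, -1/6, 1/6, 1/3, 1/2, 2/3, 1, 4/3, 3/2, 2, 3, 4, 6, 12


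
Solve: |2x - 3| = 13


An absolute value equation |expr| = 13 gives two cases:
Case 1: 2x - 3 = 13
  2x = 16, so x = 8
Case 2: 2x - 3 = -13
  2x = -10, so x = -5

x = -5, x = 8


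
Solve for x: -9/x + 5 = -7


Subtract 5 from both sides: -9/x = -12
Multiply both sides by x: -9 = -12 * x
Divide by -12: x = 3/4

x = 3/4


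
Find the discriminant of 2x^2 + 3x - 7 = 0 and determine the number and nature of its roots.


For ax^2 + bx + c = 0, discriminant D = b^2 - 4ac
Here a = 2, b = 3, c = -7
D = (3)^2 - 4(2)(-7) = 9 + 56 = 65

D = 65 > 0 but not a perfect square
The equation has 2 distinct real irrational roots.

Discriminant = 65, 2 distinct real irrational roots


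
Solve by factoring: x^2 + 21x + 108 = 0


We need two numbers that multiply to 108 and add to 21.
Those numbers are 12 and 9 (since 12 * 9 = 108 and 12 + 9 = 21).
So x^2 + 21x + 108 = (x + 12)(x + 9) = 0
Setting each factor to zero: x = -12 or x = -9

x = -12, x = -9


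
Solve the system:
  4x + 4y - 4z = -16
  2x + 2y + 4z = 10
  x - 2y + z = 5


Using Cramer's rule. Expand each determinant along the first row.
D  = 4*[2*1 - 4*(-2)] - 4*[2*1 - 4*1] + (-4)*[2*(-2) - 2*1]
  = 4*(10) - 4*(-2) + (-4)*(-6) = 72
Dx = (-16)*[2*1 - 4*(-2)] - 4*[10*1 - 4*5] + (-4)*[10*(-2) - 2*5]
  = (-16)*(10) - 4*(-10) + (-4)*(-30) = 0
Dy = 4*[10*1 - 4*5] - (-16)*[2*1 - 4*1] + (-4)*[2*5 - 10*1]
  = 4*(-10) - (-16)*(-2) + (-4)*(0) = -72
Dz = 4*[2*5 - 10*(-2)] - 4*[2*5 - 10*1] + (-16)*[2*(-2) - 2*1]
  = 4*(30) - 4*(0) + (-16)*(-6) = 216
x = Dx/D = 0/72 = 0, y = Dy/D = -72/72 = -1, z = Dz/D = 216/72 = 3
Check eq1: (4)(0) + (4)(-1) + (-4)(3) = -16 = -16 ✓
Check eq2: (2)(0) + (2)(-1) + (4)(3) = 10 = 10 ✓
Check eq3: (1)(0) + (-2)(-1) + (1)(3) = 5 = 5 ✓

x = 0, y = -1, z = 3


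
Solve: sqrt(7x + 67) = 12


Square both sides: 7x + 67 = 12^2 = 144
7x = 144 - 67 = 77
x = 11
Check: sqrt(7*11 + 67) = sqrt(144) = 12 ✓

x = 11


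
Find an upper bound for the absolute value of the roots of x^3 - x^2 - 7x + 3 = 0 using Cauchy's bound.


Cauchy's bound: all roots r satisfy |r| <= 1 + max(|a_i/a_n|) for i = 0,...,n-1
where a_n is the leading coefficient.

Coefficients: [1, -1, -7, 3]
Leading coefficient a_n = 1
Ratios |a_i/a_n|: 1, 7, 3
Maximum ratio: 7
Cauchy's bound: |r| <= 1 + 7 = 8

Upper bound = 8


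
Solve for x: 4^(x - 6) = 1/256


Express both sides with the same base.
1/256 = 4^(-4)
Since the bases match, equate exponents: x - 6 = -4
So x = -4 - (-6) = 2

x = 2


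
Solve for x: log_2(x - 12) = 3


Convert to exponential form: x - 12 = 2^3 = 8
x = 8 + 12 = 20
Check: log_2(20 - 12) = log_2(8) = log_2(8) = 3 ✓

x = 20


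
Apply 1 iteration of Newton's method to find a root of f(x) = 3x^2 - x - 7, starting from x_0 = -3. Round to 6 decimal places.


Newton's method: x_(n+1) = x_n - f(x_n)/f'(x_n)
f(x) = 3x^2 - x - 7
f'(x) = 6x - 1

Iteration 1:
  f(-3.000000) = 23.000000
  f'(-3.000000) = -19.000000
  x_1 = -3.000000 - (23.000000)/(-19.000000) = -1.789474

x_1 = -1.789474


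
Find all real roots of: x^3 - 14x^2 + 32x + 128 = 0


Let p(x) = x^3 - 14x^2 + 32x + 128. By the rational root theorem (leading coefficient 1), any rational root is an integer divisor of 128: try ±1, ±2, ... in turn.
Test x = 1: value = 147 ≠ 0.
Test x = -1: value = 81 ≠ 0.
Test x = 2: value = 144 ≠ 0.
Test x = -2: value = 0 ✓, so (x + 2) is a factor.
Synthetic division by (x + 2): bring down 1; 1(-2) - 14 = -16; (-16)(-2) + 32 = 64; 64(-2) + 128 = 0 → quotient x^2 - 16x + 64, remainder 0.
Solve the quadratic x^2 - 16x + 64 = 0: discriminant = (-16)^2 - 4(1)(64) = 256 - 256 = 0.
Discriminant = 0, so a double root: x = 16/2 = 8.

x = -2, x = 8 (multiplicity 2)


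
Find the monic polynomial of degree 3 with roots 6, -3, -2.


A monic polynomial with roots 6, -3, -2 is:
p(x) = (x - 6)(x + 3)(x + 2)
After multiplying by (x - 6): x - 6
After multiplying by (x + 3): x^2 - 3x - 18
After multiplying by (x + 2): x^3 - x^2 - 24x - 36

x^3 - x^2 - 24x - 36


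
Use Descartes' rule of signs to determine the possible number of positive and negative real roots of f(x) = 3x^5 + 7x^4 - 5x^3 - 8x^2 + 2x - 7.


Descartes' rule of signs:

For positive roots, count sign changes in f(x) = 3x^5 + 7x^4 - 5x^3 - 8x^2 + 2x - 7:
Signs of coefficients: +, +, -, -, +, -
Number of sign changes: 3
Possible positive real roots: 3, 1

For negative roots, examine f(-x) = -3x^5 + 7x^4 + 5x^3 - 8x^2 - 2x - 7:
Signs of coefficients: -, +, +, -, -, -
Number of sign changes: 2
Possible negative real roots: 2, 0

Positive roots: 3 or 1; Negative roots: 2 or 0


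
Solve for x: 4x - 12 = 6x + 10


Starting with: 4x - 12 = 6x + 10
Move all x terms to left: (4 - 6)x = 10 + 12
Simplify: -2x = 22
Divide both sides by -2: x = -11

x = -11


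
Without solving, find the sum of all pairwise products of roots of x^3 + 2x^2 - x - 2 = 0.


By Vieta's formulas for x^3 + bx^2 + cx + d = 0:
  r1 + r2 + r3 = -b/a = -2
  r1*r2 + r1*r3 + r2*r3 = c/a = -1
  r1*r2*r3 = -d/a = 2


Sum of pairwise products = -1


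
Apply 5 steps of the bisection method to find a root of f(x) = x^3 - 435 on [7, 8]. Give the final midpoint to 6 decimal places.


f(x) = x^3 - 435
f(7) = -92 < 0
f(8) = 77 > 0

Step 1: midpoint = (7.000000 + 8.000000)/2 = 7.500000
  f(7.500000) = -13.125000
  f(mid) < 0, so root is in [7.500000, 8.000000]

Step 2: midpoint = (7.500000 + 8.000000)/2 = 7.750000
  f(7.750000) = 30.484375
  f(mid) > 0, so root is in [7.500000, 7.750000]

Step 3: midpoint = (7.500000 + 7.750000)/2 = 7.625000
  f(7.625000) = 8.322266
  f(mid) > 0, so root is in [7.500000, 7.625000]

Step 4: midpoint = (7.500000 + 7.625000)/2 = 7.562500
  f(7.562500) = -2.489990
  f(mid) < 0, so root is in [7.562500, 7.625000]

Step 5: midpoint = (7.562500 + 7.625000)/2 = 7.593750
  f(7.593750) = 2.893890
  f(mid) > 0, so root is in [7.562500, 7.593750]

midpoint = 7.593750


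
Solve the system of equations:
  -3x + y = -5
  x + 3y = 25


Using Cramer's rule:
Determinant D = (-3)(3) - (1)(1) = -9 - 1 = -10
Dx = (-5)(3) - (25)(1) = -15 - 25 = -40
Dy = (-3)(25) - (1)(-5) = -75 + 5 = -70
x = Dx/D = -40/-10 = 4
y = Dy/D = -70/-10 = 7

x = 4, y = 7


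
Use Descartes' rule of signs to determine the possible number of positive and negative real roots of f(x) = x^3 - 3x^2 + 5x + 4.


Descartes' rule of signs:

For positive roots, count sign changes in f(x) = x^3 - 3x^2 + 5x + 4:
Signs of coefficients: +, -, +, +
Number of sign changes: 2
Possible positive real roots: 2, 0

For negative roots, examine f(-x) = -x^3 - 3x^2 - 5x + 4:
Signs of coefficients: -, -, -, +
Number of sign changes: 1
Possible negative real roots: 1

Positive roots: 2 or 0; Negative roots: 1


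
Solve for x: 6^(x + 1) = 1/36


Express both sides with the same base.
1/36 = 6^(-2)
Since the bases match, equate exponents: x + 1 = -2
So x = -2 - (1) = -3

x = -3


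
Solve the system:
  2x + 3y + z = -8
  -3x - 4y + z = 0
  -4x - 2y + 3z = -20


Using Cramer's rule. Expand each determinant along the first row.
D  = 2*[(-4)*3 - 1*(-2)] - 3*[(-3)*3 - 1*(-4)] + 1*[(-3)*(-2) - (-4)*(-4)]
  = 2*(-10) - 3*(-5) + 1*(-10) = -15
Dx = (-8)*[(-4)*3 - 1*(-2)] - 3*[0*3 - 1*(-20)] + 1*[0*(-2) - (-4)*(-20)]
  = (-8)*(-10) - 3*(20) + 1*(-80) = -60
Dy = 2*[0*3 - 1*(-20)] - (-8)*[(-3)*3 - 1*(-4)] + 1*[(-3)*(-20) - 0*(-4)]
  = 2*(20) - (-8)*(-5) + 1*(60) = 60
Dz = 2*[(-4)*(-20) - 0*(-2)] - 3*[(-3)*(-20) - 0*(-4)] + (-8)*[(-3)*(-2) - (-4)*(-4)]
  = 2*(80) - 3*(60) + (-8)*(-10) = 60
x = Dx/D = -60/-15 = 4, y = Dy/D = 60/-15 = -4, z = Dz/D = 60/-15 = -4
Check eq1: (2)(4) + (3)(-4) + (1)(-4) = -8 = -8 ✓
Check eq2: (-3)(4) + (-4)(-4) + (1)(-4) = 0 = 0 ✓
Check eq3: (-4)(4) + (-2)(-4) + (3)(-4) = -20 = -20 ✓

x = 4, y = -4, z = -4


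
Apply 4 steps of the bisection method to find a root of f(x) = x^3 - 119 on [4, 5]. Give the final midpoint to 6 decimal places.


f(x) = x^3 - 119
f(4) = -55 < 0
f(5) = 6 > 0

Step 1: midpoint = (4.000000 + 5.000000)/2 = 4.500000
  f(4.500000) = -27.875000
  f(mid) < 0, so root is in [4.500000, 5.000000]

Step 2: midpoint = (4.500000 + 5.000000)/2 = 4.750000
  f(4.750000) = -11.828125
  f(mid) < 0, so root is in [4.750000, 5.000000]

Step 3: midpoint = (4.750000 + 5.000000)/2 = 4.875000
  f(4.875000) = -3.142578
  f(mid) < 0, so root is in [4.875000, 5.000000]

Step 4: midpoint = (4.875000 + 5.000000)/2 = 4.937500
  f(4.937500) = 1.370850
  f(mid) > 0, so root is in [4.875000, 4.937500]

midpoint = 4.937500


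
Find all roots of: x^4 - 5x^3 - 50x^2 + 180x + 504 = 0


Let p(x) = x^4 - 5x^3 - 50x^2 + 180x + 504. By the rational root theorem (leading coefficient 1), any rational root is an integer divisor of 504: try ±1, ±2, ... in turn.
Test x = 1: value = 630 ≠ 0.
Test x = -1: value = 280 ≠ 0.
Test x = 2: value = 640 ≠ 0.
Test x = -2: value = 0 ✓, so (x + 2) is a factor.
Synthetic division by (x + 2): bring down 1; 1(-2) - 5 = -7; (-7)(-2) - 50 = -36; (-36)(-2) + 180 = 252; 252(-2) + 504 = 0 → quotient x^3 - 7x^2 - 36x + 252, remainder 0.
Continue with the quotient x^3 - 7x^2 - 36x + 252 (candidates must divide 252; re-test x = -2 first in case it repeats).
Test x = -2: value = 288 ≠ 0.
Test x = 3: value = 108 ≠ 0.
Test x = -3: value = 270 ≠ 0.
Test x = 4: value = 60 ≠ 0.
Test x = -4: value = 220 ≠ 0.
Test x = 6: value = 0 ✓, so (x - 6) is a factor.
Synthetic division by (x - 6): bring down 1; 1(6) - 7 = -1; (-1)(6) - 36 = -42; (-42)(6) + 252 = 0 → quotient x^2 - x - 42, remainder 0.
Solve the quadratic x^2 - x - 42 = 0: discriminant = (-1)^2 - 4(1)(-42) = 1 + 168 = 169.
sqrt(169) = 13, so x = (1 ± 13)/2: x = 7 or x = -6.
Collecting all roots found:

x = -6, x = -2, x = 6, x = 7


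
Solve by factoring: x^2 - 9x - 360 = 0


We need two numbers that multiply to -360 and add to -9.
Those numbers are -24 and 15 (since (-24) * 15 = -360 and (-24) + 15 = -9).
So x^2 - 9x - 360 = (x - 24)(x + 15) = 0
Setting each factor to zero: x = 24 or x = -15

x = -15, x = 24


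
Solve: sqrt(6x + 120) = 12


Square both sides: 6x + 120 = 12^2 = 144
6x = 144 - 120 = 24
x = 4
Check: sqrt(6*4 + 120) = sqrt(144) = 12 ✓

x = 4


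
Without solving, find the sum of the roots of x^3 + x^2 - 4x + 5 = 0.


By Vieta's formulas for x^3 + bx^2 + cx + d = 0:
  r1 + r2 + r3 = -b/a = -1
  r1*r2 + r1*r3 + r2*r3 = c/a = -4
  r1*r2*r3 = -d/a = -5


Sum = -1


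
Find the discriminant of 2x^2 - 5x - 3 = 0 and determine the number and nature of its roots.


For ax^2 + bx + c = 0, discriminant D = b^2 - 4ac
Here a = 2, b = -5, c = -3
D = (-5)^2 - 4(2)(-3) = 25 + 24 = 49

D = 49 > 0 and is a perfect square (sqrt = 7)
The equation has 2 distinct real rational roots.

Discriminant = 49, 2 distinct real rational roots


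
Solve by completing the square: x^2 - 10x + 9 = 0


Start: x^2 - 10x + 9 = 0
Move constant: x^2 - 10x = -9
Half of -10 is -5, squared is 25
Add 25 to both sides: x^2 - 10x + 25 = 16
(x - 5)^2 = 16
x - 5 = ±4
x = 5 + 4 = 9 or x = 5 - 4 = 1

x = 1, x = 9


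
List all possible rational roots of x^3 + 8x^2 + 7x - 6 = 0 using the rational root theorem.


Rational root theorem: possible roots are ±p/q where:
  p divides the constant term (-6): p ∈ {1, 2, 3, 6}
  q divides the leading coefficient (1): q ∈ {1}

All possible rational roots: -6, -3, -2, -1, 1, 2, 3, 6

-6, -3, -2, -1, 1, 2, 3, 6


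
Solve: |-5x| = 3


An absolute value equation |expr| = 3 gives two cases:
Case 1: -5x = 3
  -5x = 3, so x = -3/5
Case 2: -5x = -3
  -5x = -3, so x = 3/5

x = -3/5, x = 3/5


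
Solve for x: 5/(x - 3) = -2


Multiply both sides by (x - 3): 5 = -2(x - 3)
Distribute: 5 = -2x + 6
-2x = 5 - 6 = -1
x = 1/2

x = 1/2


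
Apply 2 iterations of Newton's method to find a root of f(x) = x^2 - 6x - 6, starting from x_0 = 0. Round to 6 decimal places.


Newton's method: x_(n+1) = x_n - f(x_n)/f'(x_n)
f(x) = x^2 - 6x - 6
f'(x) = 2x - 6

Iteration 1:
  f(0.000000) = -6.000000
  f'(0.000000) = -6.000000
  x_1 = 0.000000 - (-6.000000)/(-6.000000) = -1.000000

Iteration 2:
  f(-1.000000) = 1.000000
  f'(-1.000000) = -8.000000
  x_2 = -1.000000 - (1.000000)/(-8.000000) = -0.875000

x_2 = -0.875000


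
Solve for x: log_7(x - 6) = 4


Convert to exponential form: x - 6 = 7^4 = 2401
x = 2401 + 6 = 2407
Check: log_7(2407 - 6) = log_7(2401) = log_7(2401) = 4 ✓

x = 2407


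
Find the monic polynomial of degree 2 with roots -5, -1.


A monic polynomial with roots -5, -1 is:
p(x) = (x + 5)(x + 1)
After multiplying by (x + 5): x + 5
After multiplying by (x + 1): x^2 + 6x + 5

x^2 + 6x + 5


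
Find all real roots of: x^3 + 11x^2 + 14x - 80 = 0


Let p(x) = x^3 + 11x^2 + 14x - 80. By the rational root theorem (leading coefficient 1), any rational root is an integer divisor of 80: try ±1, ±2, ... in turn.
Test x = 1: value = -54 ≠ 0.
Test x = -1: value = -84 ≠ 0.
Test x = 2: value = 0 ✓, so (x - 2) is a factor.
Synthetic division by (x - 2): bring down 1; 1(2) + 11 = 13; 13(2) + 14 = 40; 40(2) - 80 = 0 → quotient x^2 + 13x + 40, remainder 0.
Solve the quadratic x^2 + 13x + 40 = 0: discriminant = 13^2 - 4(1)(40) = 169 - 160 = 9.
sqrt(9) = 3, so x = (-13 ± 3)/2: x = -5 or x = -8.

x = -8, x = -5, x = 2


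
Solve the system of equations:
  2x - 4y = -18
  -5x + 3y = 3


Using Cramer's rule:
Determinant D = (2)(3) - (-5)(-4) = 6 - 20 = -14
Dx = (-18)(3) - (3)(-4) = -54 + 12 = -42
Dy = (2)(3) - (-5)(-18) = 6 - 90 = -84
x = Dx/D = -42/-14 = 3
y = Dy/D = -84/-14 = 6

x = 3, y = 6


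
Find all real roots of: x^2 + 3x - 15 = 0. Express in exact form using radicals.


Using the quadratic formula: x = (-b ± sqrt(b^2 - 4ac)) / (2a)
Here a = 1, b = 3, c = -15
Discriminant = b^2 - 4ac = 3^2 - 4(1)(-15) = 9 + 60 = 69
Since discriminant = 69 > 0, there are two real roots.
x = (-3 ± sqrt(69)) / 2
Numerically: x ≈ 2.6533 or x ≈ -5.6533

x = (-3 + sqrt(69)) / 2 or x = (-3 - sqrt(69)) / 2


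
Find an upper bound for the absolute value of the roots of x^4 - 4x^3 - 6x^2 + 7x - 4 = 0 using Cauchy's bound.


Cauchy's bound: all roots r satisfy |r| <= 1 + max(|a_i/a_n|) for i = 0,...,n-1
where a_n is the leading coefficient.

Coefficients: [1, -4, -6, 7, -4]
Leading coefficient a_n = 1
Ratios |a_i/a_n|: 4, 6, 7, 4
Maximum ratio: 7
Cauchy's bound: |r| <= 1 + 7 = 8

Upper bound = 8


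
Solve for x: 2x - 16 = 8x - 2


Starting with: 2x - 16 = 8x - 2
Move all x terms to left: (2 - 8)x = -2 + 16
Simplify: -6x = 14
Divide both sides by -6: x = -7/3

x = -7/3


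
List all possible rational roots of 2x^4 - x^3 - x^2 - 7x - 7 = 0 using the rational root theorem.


Rational root theorem: possible roots are ±p/q where:
  p divides the constant term (-7): p ∈ {1, 7}
  q divides the leading coefficient (2): q ∈ {1, 2}

All possible rational roots: -7, -7/2, -1, -1/2, 1/2, 1, 7/2, 7

-7, -7/2, -1, -1/2, 1/2, 1, 7/2, 7


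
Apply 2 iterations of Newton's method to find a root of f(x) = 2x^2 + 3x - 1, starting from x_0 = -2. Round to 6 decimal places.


Newton's method: x_(n+1) = x_n - f(x_n)/f'(x_n)
f(x) = 2x^2 + 3x - 1
f'(x) = 4x + 3

Iteration 1:
  f(-2.000000) = 1.000000
  f'(-2.000000) = -5.000000
  x_1 = -2.000000 - (1.000000)/(-5.000000) = -1.800000

Iteration 2:
  f(-1.800000) = 0.080000
  f'(-1.800000) = -4.200000
  x_2 = -1.800000 - (0.080000)/(-4.200000) = -1.780952

x_2 = -1.780952


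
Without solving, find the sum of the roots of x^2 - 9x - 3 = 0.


By Vieta's formulas for ax^2 + bx + c = 0:
  Sum of roots = -b/a
  Product of roots = c/a

Here a = 1, b = -9, c = -3
Sum = -(-9)/1 = 9
Product = -3/1 = -3

Sum = 9


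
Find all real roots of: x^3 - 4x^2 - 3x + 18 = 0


Let p(x) = x^3 - 4x^2 - 3x + 18. By the rational root theorem (leading coefficient 1), any rational root is an integer divisor of 18: try ±1, ±2, ... in turn.
Test x = 1: value = 12 ≠ 0.
Test x = -1: value = 16 ≠ 0.
Test x = 2: value = 4 ≠ 0.
Test x = -2: value = 0 ✓, so (x + 2) is a factor.
Synthetic division by (x + 2): bring down 1; 1(-2) - 4 = -6; (-6)(-2) - 3 = 9; 9(-2) + 18 = 0 → quotient x^2 - 6x + 9, remainder 0.
Solve the quadratic x^2 - 6x + 9 = 0: discriminant = (-6)^2 - 4(1)(9) = 36 - 36 = 0.
Discriminant = 0, so a double root: x = 6/2 = 3.

x = -2, x = 3 (multiplicity 2)


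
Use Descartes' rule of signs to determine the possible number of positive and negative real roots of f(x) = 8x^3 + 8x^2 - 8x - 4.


Descartes' rule of signs:

For positive roots, count sign changes in f(x) = 8x^3 + 8x^2 - 8x - 4:
Signs of coefficients: +, +, -, -
Number of sign changes: 1
Possible positive real roots: 1

For negative roots, examine f(-x) = -8x^3 + 8x^2 + 8x - 4:
Signs of coefficients: -, +, +, -
Number of sign changes: 2
Possible negative real roots: 2, 0

Positive roots: 1; Negative roots: 2 or 0


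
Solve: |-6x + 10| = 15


An absolute value equation |expr| = 15 gives two cases:
Case 1: -6x + 10 = 15
  -6x = 5, so x = -5/6
Case 2: -6x + 10 = -15
  -6x = -25, so x = 25/6

x = -5/6, x = 25/6


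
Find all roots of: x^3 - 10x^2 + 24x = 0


The constant term is 0, so x = 0 is a root. Factor out x:
  x^2 - 10x + 24 = 0
Solve the quadratic x^2 - 10x + 24 = 0: discriminant = (-10)^2 - 4(1)(24) = 100 - 96 = 4.
sqrt(4) = 2, so x = (10 ± 2)/2: x = 6 or x = 4.
Collecting all roots found:

x = 0, x = 4, x = 6


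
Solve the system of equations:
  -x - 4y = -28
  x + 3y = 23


Using Cramer's rule:
Determinant D = (-1)(3) - (1)(-4) = -3 + 4 = 1
Dx = (-28)(3) - (23)(-4) = -84 + 92 = 8
Dy = (-1)(23) - (1)(-28) = -23 + 28 = 5
x = Dx/D = 8/1 = 8
y = Dy/D = 5/1 = 5

x = 8, y = 5


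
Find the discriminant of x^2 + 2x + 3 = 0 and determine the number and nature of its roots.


For ax^2 + bx + c = 0, discriminant D = b^2 - 4ac
Here a = 1, b = 2, c = 3
D = (2)^2 - 4(1)(3) = 4 - 12 = -8

D = -8 < 0
The equation has no real roots (2 complex conjugate roots).

Discriminant = -8, no real roots (2 complex conjugate roots)


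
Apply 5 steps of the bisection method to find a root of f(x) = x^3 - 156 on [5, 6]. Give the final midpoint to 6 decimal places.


f(x) = x^3 - 156
f(5) = -31 < 0
f(6) = 60 > 0

Step 1: midpoint = (5.000000 + 6.000000)/2 = 5.500000
  f(5.500000) = 10.375000
  f(mid) > 0, so root is in [5.000000, 5.500000]

Step 2: midpoint = (5.000000 + 5.500000)/2 = 5.250000
  f(5.250000) = -11.296875
  f(mid) < 0, so root is in [5.250000, 5.500000]

Step 3: midpoint = (5.250000 + 5.500000)/2 = 5.375000
  f(5.375000) = -0.712891
  f(mid) < 0, so root is in [5.375000, 5.500000]

Step 4: midpoint = (5.375000 + 5.500000)/2 = 5.437500
  f(5.437500) = 4.767334
  f(mid) > 0, so root is in [5.375000, 5.437500]

Step 5: midpoint = (5.375000 + 5.437500)/2 = 5.406250
  f(5.406250) = 2.011383
  f(mid) > 0, so root is in [5.375000, 5.406250]

midpoint = 5.406250


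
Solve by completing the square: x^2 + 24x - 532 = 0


Start: x^2 + 24x - 532 = 0
Move constant: x^2 + 24x = 532
Half of 24 is 12, squared is 144
Add 144 to both sides: x^2 + 24x + 144 = 676
(x + 12)^2 = 676
x + 12 = ±26
x = -12 + 26 = 14 or x = -12 - 26 = -38

x = -38, x = 14


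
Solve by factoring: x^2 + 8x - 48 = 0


We need two numbers that multiply to -48 and add to 8.
Those numbers are -4 and 12 (since (-4) * 12 = -48 and (-4) + 12 = 8).
So x^2 + 8x - 48 = (x - 4)(x + 12) = 0
Setting each factor to zero: x = 4 or x = -12

x = -12, x = 4


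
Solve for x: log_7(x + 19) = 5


Convert to exponential form: x + 19 = 7^5 = 16807
x = 16807 - 19 = 16788
Check: log_7(16788 + 19) = log_7(16807) = log_7(16807) = 5 ✓

x = 16788


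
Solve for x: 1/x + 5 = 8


Subtract 5 from both sides: 1/x = 3
Multiply both sides by x: 1 = 3 * x
Divide by 3: x = 1/3

x = 1/3


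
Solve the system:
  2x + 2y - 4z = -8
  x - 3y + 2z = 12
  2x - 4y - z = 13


Using Cramer's rule. Expand each determinant along the first row.
D  = 2*[(-3)*(-1) - 2*(-4)] - 2*[1*(-1) - 2*2] + (-4)*[1*(-4) - (-3)*2]
  = 2*(11) - 2*(-5) + (-4)*(2) = 24
Dx = (-8)*[(-3)*(-1) - 2*(-4)] - 2*[12*(-1) - 2*13] + (-4)*[12*(-4) - (-3)*13]
  = (-8)*(11) - 2*(-38) + (-4)*(-9) = 24
Dy = 2*[12*(-1) - 2*13] - (-8)*[1*(-1) - 2*2] + (-4)*[1*13 - 12*2]
  = 2*(-38) - (-8)*(-5) + (-4)*(-11) = -72
Dz = 2*[(-3)*13 - 12*(-4)] - 2*[1*13 - 12*2] + (-8)*[1*(-4) - (-3)*2]
  = 2*(9) - 2*(-11) + (-8)*(2) = 24
x = Dx/D = 24/24 = 1, y = Dy/D = -72/24 = -3, z = Dz/D = 24/24 = 1
Check eq1: (2)(1) + (2)(-3) + (-4)(1) = -8 = -8 ✓
Check eq2: (1)(1) + (-3)(-3) + (2)(1) = 12 = 12 ✓
Check eq3: (2)(1) + (-4)(-3) + (-1)(1) = 13 = 13 ✓

x = 1, y = -3, z = 1


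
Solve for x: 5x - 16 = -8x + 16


Starting with: 5x - 16 = -8x + 16
Move all x terms to left: (5 + 8)x = 16 + 16
Simplify: 13x = 32
Divide both sides by 13: x = 32/13

x = 32/13


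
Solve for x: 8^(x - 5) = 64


Express both sides with the same base.
64 = 8^2
Since the bases match, equate exponents: x - 5 = 2
So x = 2 - (-5) = 7

x = 7


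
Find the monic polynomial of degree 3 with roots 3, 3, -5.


A monic polynomial with roots 3, 3, -5 is:
p(x) = (x - 3)(x - 3)(x + 5)
After multiplying by (x - 3): x - 3
After multiplying by (x - 3): x^2 - 6x + 9
After multiplying by (x + 5): x^3 - x^2 - 21x + 45

x^3 - x^2 - 21x + 45


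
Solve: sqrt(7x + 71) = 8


Square both sides: 7x + 71 = 8^2 = 64
7x = 64 - 71 = -7
x = -1
Check: sqrt(7*(-1) + 71) = sqrt(64) = 8 ✓

x = -1


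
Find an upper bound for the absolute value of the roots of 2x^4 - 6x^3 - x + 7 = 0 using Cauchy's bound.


Cauchy's bound: all roots r satisfy |r| <= 1 + max(|a_i/a_n|) for i = 0,...,n-1
where a_n is the leading coefficient.

Coefficients: [2, -6, 0, -1, 7]
Leading coefficient a_n = 2
Ratios |a_i/a_n|: 3, 0, 1/2, 7/2
Maximum ratio: 7/2
Cauchy's bound: |r| <= 1 + 7/2 = 9/2

Upper bound = 9/2


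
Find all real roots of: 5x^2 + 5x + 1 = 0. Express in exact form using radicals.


Using the quadratic formula: x = (-b ± sqrt(b^2 - 4ac)) / (2a)
Here a = 5, b = 5, c = 1
Discriminant = b^2 - 4ac = 5^2 - 4(5)(1) = 25 - 20 = 5
Since discriminant = 5 > 0, there are two real roots.
x = (-5 ± sqrt(5)) / 10
Numerically: x ≈ -0.2764 or x ≈ -0.7236

x = (-5 + sqrt(5)) / 10 or x = (-5 - sqrt(5)) / 10


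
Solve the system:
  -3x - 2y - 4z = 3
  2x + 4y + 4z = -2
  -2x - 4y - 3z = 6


Using Cramer's rule. Expand each determinant along the first row.
D  = (-3)*[4*(-3) - 4*(-4)] - (-2)*[2*(-3) - 4*(-2)] + (-4)*[2*(-4) - 4*(-2)]
  = (-3)*(4) - (-2)*(2) + (-4)*(0) = -8
Dx = 3*[4*(-3) - 4*(-4)] - (-2)*[(-2)*(-3) - 4*6] + (-4)*[(-2)*(-4) - 4*6]
  = 3*(4) - (-2)*(-18) + (-4)*(-16) = 40
Dy = (-3)*[(-2)*(-3) - 4*6] - 3*[2*(-3) - 4*(-2)] + (-4)*[2*6 - (-2)*(-2)]
  = (-3)*(-18) - 3*(2) + (-4)*(8) = 16
Dz = (-3)*[4*6 - (-2)*(-4)] - (-2)*[2*6 - (-2)*(-2)] + 3*[2*(-4) - 4*(-2)]
  = (-3)*(16) - (-2)*(8) + 3*(0) = -32
x = Dx/D = 40/-8 = -5, y = Dy/D = 16/-8 = -2, z = Dz/D = -32/-8 = 4
Check eq1: (-3)(-5) + (-2)(-2) + (-4)(4) = 3 = 3 ✓
Check eq2: (2)(-5) + (4)(-2) + (4)(4) = -2 = -2 ✓
Check eq3: (-2)(-5) + (-4)(-2) + (-3)(4) = 6 = 6 ✓

x = -5, y = -2, z = 4


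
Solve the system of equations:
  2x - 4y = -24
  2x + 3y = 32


Using Cramer's rule:
Determinant D = (2)(3) - (2)(-4) = 6 + 8 = 14
Dx = (-24)(3) - (32)(-4) = -72 + 128 = 56
Dy = (2)(32) - (2)(-24) = 64 + 48 = 112
x = Dx/D = 56/14 = 4
y = Dy/D = 112/14 = 8

x = 4, y = 8


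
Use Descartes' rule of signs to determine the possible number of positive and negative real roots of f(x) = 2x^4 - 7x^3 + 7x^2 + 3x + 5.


Descartes' rule of signs:

For positive roots, count sign changes in f(x) = 2x^4 - 7x^3 + 7x^2 + 3x + 5:
Signs of coefficients: +, -, +, +, +
Number of sign changes: 2
Possible positive real roots: 2, 0

For negative roots, examine f(-x) = 2x^4 + 7x^3 + 7x^2 - 3x + 5:
Signs of coefficients: +, +, +, -, +
Number of sign changes: 2
Possible negative real roots: 2, 0

Positive roots: 2 or 0; Negative roots: 2 or 0


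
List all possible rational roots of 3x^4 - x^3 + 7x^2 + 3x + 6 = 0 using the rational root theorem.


Rational root theorem: possible roots are ±p/q where:
  p divides the constant term (6): p ∈ {1, 2, 3, 6}
  q divides the leading coefficient (3): q ∈ {1, 3}

All possible rational roots: -6, -3, -2, -1, -2/3, -1/3, 1/3, 2/3, 1, 2, 3, 6

-6, -3, -2, -1, -2/3, -1/3, 1/3, 2/3, 1, 2, 3, 6


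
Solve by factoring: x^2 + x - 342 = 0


We need two numbers that multiply to -342 and add to 1.
Those numbers are 19 and -18 (since 19 * (-18) = -342 and 19 + (-18) = 1).
So x^2 + x - 342 = (x + 19)(x - 18) = 0
Setting each factor to zero: x = -19 or x = 18

x = -19, x = 18


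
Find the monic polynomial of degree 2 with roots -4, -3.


A monic polynomial with roots -4, -3 is:
p(x) = (x + 4)(x + 3)
After multiplying by (x + 4): x + 4
After multiplying by (x + 3): x^2 + 7x + 12

x^2 + 7x + 12


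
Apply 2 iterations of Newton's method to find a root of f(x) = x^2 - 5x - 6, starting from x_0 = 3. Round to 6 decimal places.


Newton's method: x_(n+1) = x_n - f(x_n)/f'(x_n)
f(x) = x^2 - 5x - 6
f'(x) = 2x - 5

Iteration 1:
  f(3.000000) = -12.000000
  f'(3.000000) = 1.000000
  x_1 = 3.000000 - (-12.000000)/(1.000000) = 15.000000

Iteration 2:
  f(15.000000) = 144.000000
  f'(15.000000) = 25.000000
  x_2 = 15.000000 - (144.000000)/(25.000000) = 9.240000

x_2 = 9.240000


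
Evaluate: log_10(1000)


We need the exponent such that 10^? = 1000
10^3 = 1000
Therefore log_10(1000) = 3

3


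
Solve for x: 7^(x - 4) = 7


Express both sides with the same base.
7 = 7^1
Since the bases match, equate exponents: x - 4 = 1
So x = 1 - (-4) = 5

x = 5


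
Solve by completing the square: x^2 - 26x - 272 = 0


Start: x^2 - 26x - 272 = 0
Move constant: x^2 - 26x = 272
Half of -26 is -13, squared is 169
Add 169 to both sides: x^2 - 26x + 169 = 441
(x - 13)^2 = 441
x - 13 = ±21
x = 13 + 21 = 34 or x = 13 - 21 = -8

x = -8, x = 34


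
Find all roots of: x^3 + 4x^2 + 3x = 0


The constant term is 0, so x = 0 is a root. Factor out x:
  x^2 + 4x + 3 = 0
Solve the quadratic x^2 + 4x + 3 = 0: discriminant = 4^2 - 4(1)(3) = 16 - 12 = 4.
sqrt(4) = 2, so x = (-4 ± 2)/2: x = -1 or x = -3.
Collecting all roots found:

x = -3, x = -1, x = 0


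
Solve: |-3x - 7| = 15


An absolute value equation |expr| = 15 gives two cases:
Case 1: -3x - 7 = 15
  -3x = 22, so x = -22/3
Case 2: -3x - 7 = -15
  -3x = -8, so x = 8/3

x = -22/3, x = 8/3


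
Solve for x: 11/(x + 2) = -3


Multiply both sides by (x + 2): 11 = -3(x + 2)
Distribute: 11 = -3x - 6
-3x = 11 + 6 = 17
x = -17/3

x = -17/3


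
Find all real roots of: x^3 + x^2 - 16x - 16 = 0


Let p(x) = x^3 + x^2 - 16x - 16. By the rational root theorem (leading coefficient 1), any rational root is an integer divisor of 16: try ±1, ±2, ... in turn.
Test x = 1: value = -30 ≠ 0.
Test x = -1: value = 0 ✓, so (x + 1) is a factor.
Synthetic division by (x + 1): bring down 1; 1(-1) + 1 = 0; 0(-1) - 16 = -16; (-16)(-1) - 16 = 0 → quotient x^2 - 16, remainder 0.
Solve the quadratic x^2 - 16 = 0: discriminant = 0^2 - 4(1)(-16) = 0 + 64 = 64.
sqrt(64) = 8, so x = (0 ± 8)/2: x = 4 or x = -4.

x = -4, x = -1, x = 4


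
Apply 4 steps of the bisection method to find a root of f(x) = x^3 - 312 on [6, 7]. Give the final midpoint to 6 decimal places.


f(x) = x^3 - 312
f(6) = -96 < 0
f(7) = 31 > 0

Step 1: midpoint = (6.000000 + 7.000000)/2 = 6.500000
  f(6.500000) = -37.375000
  f(mid) < 0, so root is in [6.500000, 7.000000]

Step 2: midpoint = (6.500000 + 7.000000)/2 = 6.750000
  f(6.750000) = -4.453125
  f(mid) < 0, so root is in [6.750000, 7.000000]

Step 3: midpoint = (6.750000 + 7.000000)/2 = 6.875000
  f(6.875000) = 12.951172
  f(mid) > 0, so root is in [6.750000, 6.875000]

Step 4: midpoint = (6.750000 + 6.875000)/2 = 6.812500
  f(6.812500) = 4.169189
  f(mid) > 0, so root is in [6.750000, 6.812500]

midpoint = 6.812500


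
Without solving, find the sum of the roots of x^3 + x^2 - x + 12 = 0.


By Vieta's formulas for x^3 + bx^2 + cx + d = 0:
  r1 + r2 + r3 = -b/a = -1
  r1*r2 + r1*r3 + r2*r3 = c/a = -1
  r1*r2*r3 = -d/a = -12


Sum = -1


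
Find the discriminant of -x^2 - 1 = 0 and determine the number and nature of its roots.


For ax^2 + bx + c = 0, discriminant D = b^2 - 4ac
Here a = -1, b = 0, c = -1
D = (0)^2 - 4(-1)(-1) = 0 - 4 = -4

D = -4 < 0
The equation has no real roots (2 complex conjugate roots).

Discriminant = -4, no real roots (2 complex conjugate roots)


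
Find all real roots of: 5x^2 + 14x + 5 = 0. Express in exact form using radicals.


Using the quadratic formula: x = (-b ± sqrt(b^2 - 4ac)) / (2a)
Here a = 5, b = 14, c = 5
Discriminant = b^2 - 4ac = 14^2 - 4(5)(5) = 196 - 100 = 96
Since discriminant = 96 > 0, there are two real roots.
x = (-14 ± 4*sqrt(6)) / 10
Simplifying: x = (-7 ± 2*sqrt(6)) / 5
Numerically: x ≈ -0.4202 or x ≈ -2.3798

x = (-7 + 2*sqrt(6)) / 5 or x = (-7 - 2*sqrt(6)) / 5


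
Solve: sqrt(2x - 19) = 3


Square both sides: 2x - 19 = 3^2 = 9
2x = 9 + 19 = 28
x = 14
Check: sqrt(2*14 - 19) = sqrt(9) = 3 ✓

x = 14


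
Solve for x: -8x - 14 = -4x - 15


Starting with: -8x - 14 = -4x - 15
Move all x terms to left: (-8 + 4)x = -15 + 14
Simplify: -4x = -1
Divide both sides by -4: x = 1/4

x = 1/4


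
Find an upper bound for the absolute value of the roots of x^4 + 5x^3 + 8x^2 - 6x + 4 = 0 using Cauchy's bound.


Cauchy's bound: all roots r satisfy |r| <= 1 + max(|a_i/a_n|) for i = 0,...,n-1
where a_n is the leading coefficient.

Coefficients: [1, 5, 8, -6, 4]
Leading coefficient a_n = 1
Ratios |a_i/a_n|: 5, 8, 6, 4
Maximum ratio: 8
Cauchy's bound: |r| <= 1 + 8 = 9

Upper bound = 9


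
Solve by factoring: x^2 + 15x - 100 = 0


We need two numbers that multiply to -100 and add to 15.
Those numbers are -5 and 20 (since (-5) * 20 = -100 and (-5) + 20 = 15).
So x^2 + 15x - 100 = (x - 5)(x + 20) = 0
Setting each factor to zero: x = 5 or x = -20

x = -20, x = 5


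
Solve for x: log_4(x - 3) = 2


Convert to exponential form: x - 3 = 4^2 = 16
x = 16 + 3 = 19
Check: log_4(19 - 3) = log_4(16) = log_4(16) = 2 ✓

x = 19


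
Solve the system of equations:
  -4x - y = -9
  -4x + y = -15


Using Cramer's rule:
Determinant D = (-4)(1) - (-4)(-1) = -4 - 4 = -8
Dx = (-9)(1) - (-15)(-1) = -9 - 15 = -24
Dy = (-4)(-15) - (-4)(-9) = 60 - 36 = 24
x = Dx/D = -24/-8 = 3
y = Dy/D = 24/-8 = -3

x = 3, y = -3


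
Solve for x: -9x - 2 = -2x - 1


Starting with: -9x - 2 = -2x - 1
Move all x terms to left: (-9 + 2)x = -1 + 2
Simplify: -7x = 1
Divide both sides by -7: x = -1/7

x = -1/7


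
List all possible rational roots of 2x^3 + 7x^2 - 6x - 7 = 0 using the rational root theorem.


Rational root theorem: possible roots are ±p/q where:
  p divides the constant term (-7): p ∈ {1, 7}
  q divides the leading coefficient (2): q ∈ {1, 2}

All possible rational roots: -7, -7/2, -1, -1/2, 1/2, 1, 7/2, 7

-7, -7/2, -1, -1/2, 1/2, 1, 7/2, 7


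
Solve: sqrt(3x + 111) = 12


Square both sides: 3x + 111 = 12^2 = 144
3x = 144 - 111 = 33
x = 11
Check: sqrt(3*11 + 111) = sqrt(144) = 12 ✓

x = 11


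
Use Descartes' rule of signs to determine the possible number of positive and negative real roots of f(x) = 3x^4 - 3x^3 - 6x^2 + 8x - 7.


Descartes' rule of signs:

For positive roots, count sign changes in f(x) = 3x^4 - 3x^3 - 6x^2 + 8x - 7:
Signs of coefficients: +, -, -, +, -
Number of sign changes: 3
Possible positive real roots: 3, 1

For negative roots, examine f(-x) = 3x^4 + 3x^3 - 6x^2 - 8x - 7:
Signs of coefficients: +, +, -, -, -
Number of sign changes: 1
Possible negative real roots: 1

Positive roots: 3 or 1; Negative roots: 1


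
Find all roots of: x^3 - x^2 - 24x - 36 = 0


Let p(x) = x^3 - x^2 - 24x - 36. By the rational root theorem (leading coefficient 1), any rational root is an integer divisor of 36: try ±1, ±2, ... in turn.
Test x = 1: value = -60 ≠ 0.
Test x = -1: value = -14 ≠ 0.
Test x = 2: value = -80 ≠ 0.
Test x = -2: value = 0 ✓, so (x + 2) is a factor.
Synthetic division by (x + 2): bring down 1; 1(-2) - 1 = -3; (-3)(-2) - 24 = -18; (-18)(-2) - 36 = 0 → quotient x^2 - 3x - 18, remainder 0.
Solve the quadratic x^2 - 3x - 18 = 0: discriminant = (-3)^2 - 4(1)(-18) = 9 + 72 = 81.
sqrt(81) = 9, so x = (3 ± 9)/2: x = 6 or x = -3.
Collecting all roots found:

x = -3, x = -2, x = 6


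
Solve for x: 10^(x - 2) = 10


Express both sides with the same base.
10 = 10^1
Since the bases match, equate exponents: x - 2 = 1
So x = 1 - (-2) = 3

x = 3


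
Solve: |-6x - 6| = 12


An absolute value equation |expr| = 12 gives two cases:
Case 1: -6x - 6 = 12
  -6x = 18, so x = -3
Case 2: -6x - 6 = -12
  -6x = -6, so x = 1

x = -3, x = 1


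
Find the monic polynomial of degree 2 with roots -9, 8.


A monic polynomial with roots -9, 8 is:
p(x) = (x + 9)(x - 8)
After multiplying by (x + 9): x + 9
After multiplying by (x - 8): x^2 + x - 72

x^2 + x - 72


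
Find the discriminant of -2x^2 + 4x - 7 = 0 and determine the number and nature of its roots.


For ax^2 + bx + c = 0, discriminant D = b^2 - 4ac
Here a = -2, b = 4, c = -7
D = (4)^2 - 4(-2)(-7) = 16 - 56 = -40

D = -40 < 0
The equation has no real roots (2 complex conjugate roots).

Discriminant = -40, no real roots (2 complex conjugate roots)


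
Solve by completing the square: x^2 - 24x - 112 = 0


Start: x^2 - 24x - 112 = 0
Move constant: x^2 - 24x = 112
Half of -24 is -12, squared is 144
Add 144 to both sides: x^2 - 24x + 144 = 256
(x - 12)^2 = 256
x - 12 = ±16
x = 12 + 16 = 28 or x = 12 - 16 = -4

x = -4, x = 28


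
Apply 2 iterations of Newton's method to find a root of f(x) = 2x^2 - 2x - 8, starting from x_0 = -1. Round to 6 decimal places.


Newton's method: x_(n+1) = x_n - f(x_n)/f'(x_n)
f(x) = 2x^2 - 2x - 8
f'(x) = 4x - 2

Iteration 1:
  f(-1.000000) = -4.000000
  f'(-1.000000) = -6.000000
  x_1 = -1.000000 - (-4.000000)/(-6.000000) = -1.666667

Iteration 2:
  f(-1.666667) = 0.888889
  f'(-1.666667) = -8.666667
  x_2 = -1.666667 - (0.888889)/(-8.666667) = -1.564103

x_2 = -1.564103


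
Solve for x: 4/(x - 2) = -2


Multiply both sides by (x - 2): 4 = -2(x - 2)
Distribute: 4 = -2x + 4
-2x = 4 - 4 = 0
x = 0

x = 0


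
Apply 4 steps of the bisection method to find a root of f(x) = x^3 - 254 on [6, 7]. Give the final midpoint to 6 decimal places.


f(x) = x^3 - 254
f(6) = -38 < 0
f(7) = 89 > 0

Step 1: midpoint = (6.000000 + 7.000000)/2 = 6.500000
  f(6.500000) = 20.625000
  f(mid) > 0, so root is in [6.000000, 6.500000]

Step 2: midpoint = (6.000000 + 6.500000)/2 = 6.250000
  f(6.250000) = -9.859375
  f(mid) < 0, so root is in [6.250000, 6.500000]

Step 3: midpoint = (6.250000 + 6.500000)/2 = 6.375000
  f(6.375000) = 5.083984
  f(mid) > 0, so root is in [6.250000, 6.375000]

Step 4: midpoint = (6.250000 + 6.375000)/2 = 6.312500
  f(6.312500) = -2.461670
  f(mid) < 0, so root is in [6.312500, 6.375000]

midpoint = 6.312500


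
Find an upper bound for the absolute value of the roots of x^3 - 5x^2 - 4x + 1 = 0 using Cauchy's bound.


Cauchy's bound: all roots r satisfy |r| <= 1 + max(|a_i/a_n|) for i = 0,...,n-1
where a_n is the leading coefficient.

Coefficients: [1, -5, -4, 1]
Leading coefficient a_n = 1
Ratios |a_i/a_n|: 5, 4, 1
Maximum ratio: 5
Cauchy's bound: |r| <= 1 + 5 = 6

Upper bound = 6


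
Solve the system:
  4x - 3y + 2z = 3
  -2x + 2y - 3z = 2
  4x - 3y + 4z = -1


Using Cramer's rule. Expand each determinant along the first row.
D  = 4*[2*4 - (-3)*(-3)] - (-3)*[(-2)*4 - (-3)*4] + 2*[(-2)*(-3) - 2*4]
  = 4*(-1) - (-3)*(4) + 2*(-2) = 4
Dx = 3*[2*4 - (-3)*(-3)] - (-3)*[2*4 - (-3)*(-1)] + 2*[2*(-3) - 2*(-1)]
  = 3*(-1) - (-3)*(5) + 2*(-4) = 4
Dy = 4*[2*4 - (-3)*(-1)] - 3*[(-2)*4 - (-3)*4] + 2*[(-2)*(-1) - 2*4]
  = 4*(5) - 3*(4) + 2*(-6) = -4
Dz = 4*[2*(-1) - 2*(-3)] - (-3)*[(-2)*(-1) - 2*4] + 3*[(-2)*(-3) - 2*4]
  = 4*(4) - (-3)*(-6) + 3*(-2) = -8
x = Dx/D = 4/4 = 1, y = Dy/D = -4/4 = -1, z = Dz/D = -8/4 = -2
Check eq1: (4)(1) + (-3)(-1) + (2)(-2) = 3 = 3 ✓
Check eq2: (-2)(1) + (2)(-1) + (-3)(-2) = 2 = 2 ✓
Check eq3: (4)(1) + (-3)(-1) + (4)(-2) = -1 = -1 ✓

x = 1, y = -1, z = -2


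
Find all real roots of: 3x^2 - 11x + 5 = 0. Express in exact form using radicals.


Using the quadratic formula: x = (-b ± sqrt(b^2 - 4ac)) / (2a)
Here a = 3, b = -11, c = 5
Discriminant = b^2 - 4ac = (-11)^2 - 4(3)(5) = 121 - 60 = 61
Since discriminant = 61 > 0, there are two real roots.
x = (11 ± sqrt(61)) / 6
Numerically: x ≈ 3.1350 or x ≈ 0.5316

x = (11 + sqrt(61)) / 6 or x = (11 - sqrt(61)) / 6
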